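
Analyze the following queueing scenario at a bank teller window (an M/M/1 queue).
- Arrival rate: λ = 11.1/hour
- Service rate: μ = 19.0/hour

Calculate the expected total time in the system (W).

First, compute utilization: ρ = λ/μ = 11.1/19.0 = 0.5842
For M/M/1: W = 1/(μ-λ)
W = 1/(19.0-11.1) = 1/7.90
W = 0.1266 hours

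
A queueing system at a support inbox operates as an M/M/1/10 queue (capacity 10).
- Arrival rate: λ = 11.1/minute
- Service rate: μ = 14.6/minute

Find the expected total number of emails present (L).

ρ = λ/μ = 11.1/14.6 = 0.760274
P₀ = (1-ρ)/(1-ρ^(K+1)) = (1-0.760274)/(1-0.760274^11) = 0.2397/0.9509 = 0.2521
P_K = P₀×ρ^K = 0.2521 × 0.760274^10 = 0.2521 × 0.06452 = 0.01627
L = ρ[1 - (K+1)ρ^K + Kρ^(K+1)] / [(1-ρ)(1-ρ^(K+1))]
L = 0.760274 × (1 - 11×0.064521 + 10×0.049054) / ((1 - 0.760274) × (1 - 0.049054)) = 2.6040 emails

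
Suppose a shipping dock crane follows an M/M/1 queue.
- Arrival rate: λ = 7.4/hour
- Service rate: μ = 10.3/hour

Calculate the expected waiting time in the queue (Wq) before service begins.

First, compute utilization: ρ = λ/μ = 7.4/10.3 = 0.7184
For M/M/1: Wq = λ/(μ(μ-λ))
Wq = 7.4/(10.3 × (10.3-7.4))
Wq = 7.4/(10.3 × 2.90)
Wq = 0.2477 hours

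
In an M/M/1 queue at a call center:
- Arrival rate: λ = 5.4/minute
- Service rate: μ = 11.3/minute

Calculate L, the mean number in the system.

ρ = λ/μ = 5.4/11.3 = 0.4779
For M/M/1: L = λ/(μ-λ)
L = 5.4/(11.3-5.4) = 5.4/5.90
L = 0.9153 calls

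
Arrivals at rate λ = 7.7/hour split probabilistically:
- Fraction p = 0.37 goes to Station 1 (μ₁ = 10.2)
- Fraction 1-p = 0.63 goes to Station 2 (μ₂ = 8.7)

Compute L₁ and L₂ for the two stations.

Effective rates: λ₁ = 7.7×0.37 = 2.849, λ₂ = 7.7×0.63 = 4.851
Station 1: ρ₁ = 2.849/10.2 = 0.27931, L₁ = ρ₁/(1-ρ₁) = 0.27931/(1-0.27931) = 0.3876
Station 2: ρ₂ = 4.851/8.7 = 0.55759, L₂ = ρ₂/(1-ρ₂) = 0.55759/(1-0.55759) = 1.2603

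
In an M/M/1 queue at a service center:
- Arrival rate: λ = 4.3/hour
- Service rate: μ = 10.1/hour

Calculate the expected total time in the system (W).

First, compute utilization: ρ = λ/μ = 4.3/10.1 = 0.4257
For M/M/1: W = 1/(μ-λ)
W = 1/(10.1-4.3) = 1/5.80
W = 0.1724 hours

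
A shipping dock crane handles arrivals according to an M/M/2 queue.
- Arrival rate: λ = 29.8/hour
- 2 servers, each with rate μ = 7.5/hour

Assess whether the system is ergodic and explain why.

Stability requires ρ = λ/(cμ) < 1
ρ = 29.8/(2 × 7.5) = 29.8/15.00 = 1.9867
Since 1.9867 ≥ 1, the system is UNSTABLE.
Need c > λ/μ = 29.8/7.5 = 3.97.
Minimum servers needed: c = 4.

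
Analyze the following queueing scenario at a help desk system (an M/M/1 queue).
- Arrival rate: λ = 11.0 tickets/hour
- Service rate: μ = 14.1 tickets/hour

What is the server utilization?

Server utilization: ρ = λ/μ
ρ = 11.0/14.1 = 0.7801
The server is busy 78.01% of the time.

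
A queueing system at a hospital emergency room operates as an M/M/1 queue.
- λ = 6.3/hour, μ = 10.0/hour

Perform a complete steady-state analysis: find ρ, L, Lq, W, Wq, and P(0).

Step 1: ρ = λ/μ = 6.3/10.0 = 0.6300
Step 2: L = λ/(μ-λ) = 6.3/3.70 = 1.7027
Step 3: Lq = λ²/(μ(μ-λ)) = 39.69/(10.0×3.70) = 1.0727
Step 4: W = 1/(μ-λ) = 1/3.70 = 0.27027
Step 5: Wq = λ/(μ(μ-λ)) = 6.3/(10.0×3.70) = 0.1703
Step 6: P(0) = 1-ρ = 0.3700
Verify: L = λW = 6.3×0.27027 = 1.7027 ✔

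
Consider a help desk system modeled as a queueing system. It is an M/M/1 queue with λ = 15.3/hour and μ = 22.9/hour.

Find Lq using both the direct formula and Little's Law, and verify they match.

Method 1 (direct): Lq = λ²/(μ(μ-λ)) = 234.09/(22.9 × 7.60) = 1.3450

Method 2 (Little's Law):
W = 1/(μ-λ) = 1/7.60 = 0.13158
Wq = W - 1/μ = 0.13158 - 0.043668 = 0.08791
Lq = λWq = 15.3 × 0.08791 = 1.3450 ✔ (matches Method 1)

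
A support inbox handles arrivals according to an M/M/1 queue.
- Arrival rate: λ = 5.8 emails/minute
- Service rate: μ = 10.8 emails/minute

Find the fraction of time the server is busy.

Server utilization: ρ = λ/μ
ρ = 5.8/10.8 = 0.5370
The server is busy 53.70% of the time.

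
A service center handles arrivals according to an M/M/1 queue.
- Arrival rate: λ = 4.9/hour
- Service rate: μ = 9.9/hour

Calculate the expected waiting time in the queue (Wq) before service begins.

First, compute utilization: ρ = λ/μ = 4.9/9.9 = 0.4949
For M/M/1: Wq = λ/(μ(μ-λ))
Wq = 4.9/(9.9 × (9.9-4.9))
Wq = 4.9/(9.9 × 5.00)
Wq = 0.09899 hours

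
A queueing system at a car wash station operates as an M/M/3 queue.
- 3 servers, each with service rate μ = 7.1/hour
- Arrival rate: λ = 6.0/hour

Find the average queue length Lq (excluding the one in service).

Traffic intensity: ρ = λ/(cμ) = 6.0/(3×7.1) = 0.2817
Since ρ = 0.2817 < 1, system is stable.
Offered load a = λ/μ = cρ = 6.0/7.1 = 0.8451
P₀ = [ Σₙ₌₀^2 aⁿ/n! + a^3/(3!(1-ρ)) ]⁻¹
Σ = a^0/0! + a^1/1! + a^2/2! = 1.0000 + 0.84507 + 0.35707 = 2.2021
a^3/(3!(1-ρ)) = 0.6035/(6 × 0.7183) = 0.1400
P₀ = 1/(2.2021 + 0.1400) = 0.4270
Lq = P₀·a^3·ρ / (3!(1-ρ)²) = 0.4270 × 0.6035 × 0.2817 / (6 × 0.5160) = 0.02345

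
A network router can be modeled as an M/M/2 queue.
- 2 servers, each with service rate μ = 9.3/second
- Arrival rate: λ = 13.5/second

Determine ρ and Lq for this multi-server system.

Traffic intensity: ρ = λ/(cμ) = 13.5/(2×9.3) = 0.7258
Since ρ = 0.7258 < 1, system is stable.
Offered load a = λ/μ = cρ = 13.5/9.3 = 1.4516
P₀ = [ Σₙ₌₀^1 aⁿ/n! + a^2/(2!(1-ρ)) ]⁻¹
Σ = a^0/0! + a^1/1! = 1.0000 + 1.4516 = 2.4516
a^2/(2!(1-ρ)) = 2.1072/(2 × 0.2742) = 3.8425
P₀ = 1/(2.4516 + 3.8425) = 0.1589
Lq = P₀·a^2·ρ / (2!(1-ρ)²) = 0.15888 × 2.1072 × 0.72581 / (2 × 0.075182) = 1.6160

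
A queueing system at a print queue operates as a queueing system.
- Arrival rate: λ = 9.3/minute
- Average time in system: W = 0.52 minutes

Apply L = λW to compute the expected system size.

Little's Law: L = λW
L = 9.3 × 0.52 = 4.8360 jobs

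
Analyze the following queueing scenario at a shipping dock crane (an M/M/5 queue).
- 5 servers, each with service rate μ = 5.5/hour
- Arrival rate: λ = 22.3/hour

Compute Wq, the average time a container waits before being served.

Traffic intensity: ρ = λ/(cμ) = 22.3/(5×5.5) = 0.8109
Since ρ = 0.8109 < 1, system is stable.
Offered load a = λ/μ = cρ = 22.3/5.5 = 4.0545
P₀ = [ Σₙ₌₀^4 aⁿ/n! + a^5/(5!(1-ρ)) ]⁻¹
Σ = a^0/0! + a^1/1! + a^2/2! + a^3/3! + a^4/4! = 1.0000 + 4.0545 + 8.2197 + 11.1090 + 11.2605 = 35.6437
a^5/(5!(1-ρ)) = 1095.7485/(120 × 0.189091) = 48.2902
P₀ = 1/(35.6437 + 48.2902) = 0.01191
Lq = P₀·a^5·ρ / (5!(1-ρ)²) = 0.011914 × 1095.7485 × 0.81091 / (120 × 0.035755) = 2.4673
Wq = Lq/λ = 2.4673/22.3 = 0.1106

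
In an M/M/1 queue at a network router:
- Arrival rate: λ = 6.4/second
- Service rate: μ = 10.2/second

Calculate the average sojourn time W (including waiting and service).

First, compute utilization: ρ = λ/μ = 6.4/10.2 = 0.6275
For M/M/1: W = 1/(μ-λ)
W = 1/(10.2-6.4) = 1/3.80
W = 0.2632 seconds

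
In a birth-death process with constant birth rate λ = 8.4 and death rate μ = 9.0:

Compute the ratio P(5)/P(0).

For constant rates: P(n)/P(0) = (λ/μ)^n
P(5)/P(0) = (8.4/9.0)^5 = 0.93333^5 = 0.7082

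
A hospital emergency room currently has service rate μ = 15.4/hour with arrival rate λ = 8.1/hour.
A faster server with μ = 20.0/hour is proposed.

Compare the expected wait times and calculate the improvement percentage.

System 1: ρ₁ = 8.1/15.4 = 0.5260, W₁ = 1/(15.4-8.1) = 0.1370
System 2: ρ₂ = 8.1/20.0 = 0.4050, W₂ = 1/(20.0-8.1) = 0.08403
Improvement: (W₁-W₂)/W₁ = (0.1370-0.08403)/0.1370 = 38.66%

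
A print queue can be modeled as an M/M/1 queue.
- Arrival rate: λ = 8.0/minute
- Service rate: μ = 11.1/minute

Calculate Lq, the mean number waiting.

ρ = λ/μ = 8.0/11.1 = 0.7207
For M/M/1: Lq = λ²/(μ(μ-λ))
Lq = 64.00/(11.1 × 3.10)
Lq = 1.8599 jobs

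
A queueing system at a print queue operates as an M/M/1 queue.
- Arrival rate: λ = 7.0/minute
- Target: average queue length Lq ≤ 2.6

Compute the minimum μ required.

For M/M/1: Lq = λ²/(μ(μ-λ))
Need Lq ≤ 2.6, i.e. μ(μ-λ) ≥ λ²/2.6
μ² - 7.0μ - 49.00/2.6 ≥ 0  →  μ² - 7.0μ - 18.84615 ≥ 0
Quadratic formula (positive root): μ = [λ + √(λ² + 4×18.84615)]/2
Discriminant: 49.00 + 4×18.84615 = 124.3846, √124.3846 = 11.1528
μ ≥ (7.0 + 11.1528)/2 = 9.0764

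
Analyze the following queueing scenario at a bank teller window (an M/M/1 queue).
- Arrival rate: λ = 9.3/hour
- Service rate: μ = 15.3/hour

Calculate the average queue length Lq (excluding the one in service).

ρ = λ/μ = 9.3/15.3 = 0.6078
For M/M/1: Lq = λ²/(μ(μ-λ))
Lq = 86.49/(15.3 × 6.00)
Lq = 0.9422 transactions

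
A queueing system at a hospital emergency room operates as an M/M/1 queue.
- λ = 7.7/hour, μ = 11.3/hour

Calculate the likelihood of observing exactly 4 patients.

ρ = λ/μ = 7.7/11.3 = 0.68142
P(n) = (1-ρ)ρⁿ
P(4) = (1-0.68142) × 0.68142^4
P(4) = 0.3186 × 0.2156
P(4) = 0.06869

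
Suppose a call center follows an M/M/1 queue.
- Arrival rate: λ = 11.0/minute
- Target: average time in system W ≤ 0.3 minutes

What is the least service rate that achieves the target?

For M/M/1: W = 1/(μ-λ)
Need W ≤ 0.3, so 1/(μ-λ) ≤ 0.3
μ - λ ≥ 1/0.3 = 3.3333
μ ≥ 11.0 + 3.3333 = 14.3333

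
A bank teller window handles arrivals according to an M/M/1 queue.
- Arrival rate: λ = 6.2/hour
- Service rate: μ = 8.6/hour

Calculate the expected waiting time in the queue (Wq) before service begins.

First, compute utilization: ρ = λ/μ = 6.2/8.6 = 0.7209
For M/M/1: Wq = λ/(μ(μ-λ))
Wq = 6.2/(8.6 × (8.6-6.2))
Wq = 6.2/(8.6 × 2.40)
Wq = 0.3004 hours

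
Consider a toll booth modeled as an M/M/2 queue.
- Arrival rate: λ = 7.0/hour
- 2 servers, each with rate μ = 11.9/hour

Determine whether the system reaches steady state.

Stability requires ρ = λ/(cμ) < 1
ρ = 7.0/(2 × 11.9) = 7.0/23.80 = 0.2941
Since 0.2941 < 1, the system is STABLE.
The servers are busy 29.41% of the time.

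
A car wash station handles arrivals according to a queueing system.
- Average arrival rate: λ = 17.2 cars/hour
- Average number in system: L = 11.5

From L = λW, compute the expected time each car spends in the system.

Little's Law: L = λW, so W = L/λ
W = 11.5/17.2 = 0.6686 hours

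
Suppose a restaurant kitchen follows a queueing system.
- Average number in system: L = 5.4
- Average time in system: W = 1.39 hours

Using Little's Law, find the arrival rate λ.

Little's Law: L = λW, so λ = L/W
λ = 5.4/1.39 = 3.8849 orders/hour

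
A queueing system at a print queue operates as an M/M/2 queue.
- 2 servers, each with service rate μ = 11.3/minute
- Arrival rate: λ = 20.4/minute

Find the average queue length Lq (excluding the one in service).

Traffic intensity: ρ = λ/(cμ) = 20.4/(2×11.3) = 0.9027
Since ρ = 0.9027 < 1, system is stable.
Offered load a = λ/μ = cρ = 20.4/11.3 = 1.8053
P₀ = [ Σₙ₌₀^1 aⁿ/n! + a^2/(2!(1-ρ)) ]⁻¹
Σ = a^0/0! + a^1/1! = 1.0000 + 1.8053 = 2.8053
a^2/(2!(1-ρ)) = 3.25914/(2 × 0.0973451) = 16.7401
P₀ = 1/(2.8053 + 16.7401) = 0.05116
Lq = P₀·a^2·ρ / (2!(1-ρ)²) = 0.05116 × 3.2591 × 0.9027 / (2 × 0.009476) = 7.9418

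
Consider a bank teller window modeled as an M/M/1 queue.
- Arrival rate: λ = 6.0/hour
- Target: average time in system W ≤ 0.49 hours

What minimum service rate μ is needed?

For M/M/1: W = 1/(μ-λ)
Need W ≤ 0.49, so 1/(μ-λ) ≤ 0.49
μ - λ ≥ 1/0.49 = 2.0408
μ ≥ 6.0 + 2.0408 = 8.0408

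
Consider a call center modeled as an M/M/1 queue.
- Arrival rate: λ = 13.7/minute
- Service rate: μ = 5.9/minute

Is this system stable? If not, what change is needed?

Stability requires ρ = λ/(cμ) < 1
ρ = 13.7/(1 × 5.9) = 13.7/5.90 = 2.3220
Since 2.3220 ≥ 1, the system is UNSTABLE.
Queue grows without bound. Need μ > λ = 13.7.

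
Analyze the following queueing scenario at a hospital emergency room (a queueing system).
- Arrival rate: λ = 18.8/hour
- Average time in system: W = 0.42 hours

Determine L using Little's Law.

Little's Law: L = λW
L = 18.8 × 0.42 = 7.8960 patients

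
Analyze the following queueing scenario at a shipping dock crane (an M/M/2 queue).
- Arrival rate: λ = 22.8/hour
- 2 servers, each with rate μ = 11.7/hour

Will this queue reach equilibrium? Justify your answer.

Stability requires ρ = λ/(cμ) < 1
ρ = 22.8/(2 × 11.7) = 22.8/23.40 = 0.9744
Since 0.9744 < 1, the system is STABLE.
The servers are busy 97.44% of the time.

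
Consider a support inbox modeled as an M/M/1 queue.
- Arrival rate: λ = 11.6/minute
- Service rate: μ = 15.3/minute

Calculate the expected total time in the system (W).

First, compute utilization: ρ = λ/μ = 11.6/15.3 = 0.7582
For M/M/1: W = 1/(μ-λ)
W = 1/(15.3-11.6) = 1/3.70
W = 0.2703 minutes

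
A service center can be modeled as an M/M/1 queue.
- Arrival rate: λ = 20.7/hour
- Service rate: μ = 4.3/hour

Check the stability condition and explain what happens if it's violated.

Stability requires ρ = λ/(cμ) < 1
ρ = 20.7/(1 × 4.3) = 20.7/4.30 = 4.8140
Since 4.8140 ≥ 1, the system is UNSTABLE.
Queue grows without bound. Need μ > λ = 20.7.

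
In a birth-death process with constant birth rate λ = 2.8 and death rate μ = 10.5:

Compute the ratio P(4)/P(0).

For constant rates: P(n)/P(0) = (λ/μ)^n
P(4)/P(0) = (2.8/10.5)^4 = 0.26667^4 = 0.005057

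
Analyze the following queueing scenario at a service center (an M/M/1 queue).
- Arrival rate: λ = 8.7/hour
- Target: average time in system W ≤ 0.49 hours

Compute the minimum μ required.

For M/M/1: W = 1/(μ-λ)
Need W ≤ 0.49, so 1/(μ-λ) ≤ 0.49
μ - λ ≥ 1/0.49 = 2.0408
μ ≥ 8.7 + 2.0408 = 10.7408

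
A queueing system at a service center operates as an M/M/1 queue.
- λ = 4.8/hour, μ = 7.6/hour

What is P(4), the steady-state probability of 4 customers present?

ρ = λ/μ = 4.8/7.6 = 0.63158
P(n) = (1-ρ)ρⁿ
P(4) = (1-0.63158) × 0.63158^4
P(4) = 0.36842 × 0.15912
P(4) = 0.05862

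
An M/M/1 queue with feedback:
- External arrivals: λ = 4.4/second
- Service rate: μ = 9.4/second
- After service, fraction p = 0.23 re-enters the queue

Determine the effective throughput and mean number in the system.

Effective arrival rate: λ_eff = λ/(1-p) = 4.4/(1-0.23) = 4.4/0.77 = 5.7143
ρ = λ_eff/μ = 5.7143/9.4 = 0.6079
L = ρ/(1-ρ) = 0.6079/(1-0.6079) = 1.5504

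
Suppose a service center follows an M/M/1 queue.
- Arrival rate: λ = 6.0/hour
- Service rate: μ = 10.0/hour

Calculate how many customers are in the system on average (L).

ρ = λ/μ = 6.0/10.0 = 0.6000
For M/M/1: L = λ/(μ-λ)
L = 6.0/(10.0-6.0) = 6.0/4.00
L = 1.5000 customers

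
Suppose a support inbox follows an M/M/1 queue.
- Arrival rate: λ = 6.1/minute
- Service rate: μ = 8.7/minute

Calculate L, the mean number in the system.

ρ = λ/μ = 6.1/8.7 = 0.7011
For M/M/1: L = λ/(μ-λ)
L = 6.1/(8.7-6.1) = 6.1/2.60
L = 2.3462 emails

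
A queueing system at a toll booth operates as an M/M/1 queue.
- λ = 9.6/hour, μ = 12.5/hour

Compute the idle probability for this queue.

ρ = λ/μ = 9.6/12.5 = 0.7680
P(0) = 1 - ρ = 1 - 0.7680 = 0.2320
The server is idle 23.20% of the time.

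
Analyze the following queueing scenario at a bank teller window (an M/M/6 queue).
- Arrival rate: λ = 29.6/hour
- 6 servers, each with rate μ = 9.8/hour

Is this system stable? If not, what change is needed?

Stability requires ρ = λ/(cμ) < 1
ρ = 29.6/(6 × 9.8) = 29.6/58.80 = 0.5034
Since 0.5034 < 1, the system is STABLE.
The servers are busy 50.34% of the time.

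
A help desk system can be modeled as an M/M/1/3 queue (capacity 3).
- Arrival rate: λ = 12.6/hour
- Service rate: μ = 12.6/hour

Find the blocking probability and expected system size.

ρ = λ/μ = 12.6/12.6 = 1 exactly.
With ρ = 1 the usual (1-ρ)/(1-ρ^(K+1)) form is 0/0; instead every state 0..K is equally likely.
P₀ = 1/(K+1) = 1/4 = 0.2500
P_K = P₀×ρ^K = P₀ = 0.2500
Blocking probability P_3 = 0.2500 (25.00%)
L = K/2 = 3/2 = 1.5000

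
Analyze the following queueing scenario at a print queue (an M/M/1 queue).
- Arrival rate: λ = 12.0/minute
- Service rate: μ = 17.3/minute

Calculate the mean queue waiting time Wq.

First, compute utilization: ρ = λ/μ = 12.0/17.3 = 0.6936
For M/M/1: Wq = λ/(μ(μ-λ))
Wq = 12.0/(17.3 × (17.3-12.0))
Wq = 12.0/(17.3 × 5.30)
Wq = 0.1309 minutes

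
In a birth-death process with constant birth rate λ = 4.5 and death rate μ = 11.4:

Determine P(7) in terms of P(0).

For constant rates: P(n)/P(0) = (λ/μ)^n
P(7)/P(0) = (4.5/11.4)^7 = 0.39474^7 = 0.001493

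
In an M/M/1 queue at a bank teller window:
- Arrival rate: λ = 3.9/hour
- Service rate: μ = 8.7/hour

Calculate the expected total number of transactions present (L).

ρ = λ/μ = 3.9/8.7 = 0.4483
For M/M/1: L = λ/(μ-λ)
L = 3.9/(8.7-3.9) = 3.9/4.80
L = 0.8125 transactions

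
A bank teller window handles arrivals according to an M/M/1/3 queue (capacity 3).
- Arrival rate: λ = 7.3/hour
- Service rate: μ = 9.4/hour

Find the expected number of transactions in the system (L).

ρ = λ/μ = 7.3/9.4 = 0.776596
P₀ = (1-ρ)/(1-ρ^(K+1)) = (1-0.776596)/(1-0.776596^4) = 0.2234/0.6363 = 0.3511
P_K = P₀×ρ^K = 0.3511 × 0.776596^3 = 0.3511 × 0.4684 = 0.1645
L = ρ[1 - (K+1)ρ^K + Kρ^(K+1)] / [(1-ρ)(1-ρ^(K+1))]
L = 0.776596 × (1 - 4×0.468366 + 3×0.363731) / ((1 - 0.776596) × (1 - 0.363731)) = 1.1895 transactions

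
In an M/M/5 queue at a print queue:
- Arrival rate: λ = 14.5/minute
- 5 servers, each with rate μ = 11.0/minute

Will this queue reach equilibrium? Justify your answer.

Stability requires ρ = λ/(cμ) < 1
ρ = 14.5/(5 × 11.0) = 14.5/55.00 = 0.2636
Since 0.2636 < 1, the system is STABLE.
The servers are busy 26.36% of the time.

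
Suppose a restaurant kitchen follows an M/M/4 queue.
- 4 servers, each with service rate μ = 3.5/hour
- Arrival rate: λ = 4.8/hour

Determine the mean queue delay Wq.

Traffic intensity: ρ = λ/(cμ) = 4.8/(4×3.5) = 0.3429
Since ρ = 0.3429 < 1, system is stable.
Offered load a = λ/μ = cρ = 4.8/3.5 = 1.3714
P₀ = [ Σₙ₌₀^3 aⁿ/n! + a^4/(4!(1-ρ)) ]⁻¹
Σ = a^0/0! + a^1/1! + a^2/2! + a^3/3! = 1.0000 + 1.3714 + 0.9404 + 0.4299 = 3.7417
a^4/(4!(1-ρ)) = 3.5375/(24 × 0.6571) = 0.2243
P₀ = 1/(3.7417 + 0.2243) = 0.2521
Lq = P₀·a^4·ρ / (4!(1-ρ)²) = 0.2521 × 3.5375 × 0.3429 / (24 × 0.4318) = 0.02951
Wq = Lq/λ = 0.029507/4.8 = 0.006147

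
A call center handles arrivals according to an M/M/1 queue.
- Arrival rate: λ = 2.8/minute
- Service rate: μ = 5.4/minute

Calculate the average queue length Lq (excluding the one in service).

ρ = λ/μ = 2.8/5.4 = 0.5185
For M/M/1: Lq = λ²/(μ(μ-λ))
Lq = 7.84/(5.4 × 2.60)
Lq = 0.5584 calls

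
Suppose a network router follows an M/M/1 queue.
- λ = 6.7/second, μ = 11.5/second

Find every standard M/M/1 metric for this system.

Step 1: ρ = λ/μ = 6.7/11.5 = 0.5826
Step 2: L = λ/(μ-λ) = 6.7/4.80 = 1.3958
Step 3: Lq = λ²/(μ(μ-λ)) = 44.89/(11.5×4.80) = 0.8132
Step 4: W = 1/(μ-λ) = 1/4.80 = 0.20833
Step 5: Wq = λ/(μ(μ-λ)) = 6.7/(11.5×4.80) = 0.1214
Step 6: P(0) = 1-ρ = 0.4174
Verify: L = λW = 6.7×0.20833 = 1.3958 ✔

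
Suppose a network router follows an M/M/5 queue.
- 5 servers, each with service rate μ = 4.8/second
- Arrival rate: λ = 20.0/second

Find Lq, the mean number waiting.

Traffic intensity: ρ = λ/(cμ) = 20.0/(5×4.8) = 0.8333
Since ρ = 0.8333 < 1, system is stable.
Offered load a = λ/μ = cρ = 20.0/4.8 = 4.1667
P₀ = [ Σₙ₌₀^4 aⁿ/n! + a^5/(5!(1-ρ)) ]⁻¹
Σ = a^0/0! + a^1/1! + a^2/2! + a^3/3! + a^4/4! = 1.00000 + 4.16667 + 8.68056 + 12.0563 + 12.5587 = 38.4622
a^5/(5!(1-ρ)) = 1255.8674/(120 × 0.1666667) = 62.7934
P₀ = 1/(38.4622 + 62.7934) = 0.009876
Lq = P₀·a^5·ρ / (5!(1-ρ)²) = 0.0098760 × 1255.8674 × 0.83333 / (120 × 0.027778) = 3.1007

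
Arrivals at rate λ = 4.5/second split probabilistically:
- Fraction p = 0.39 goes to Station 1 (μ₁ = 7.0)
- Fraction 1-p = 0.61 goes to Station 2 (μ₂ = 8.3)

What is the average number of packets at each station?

Effective rates: λ₁ = 4.5×0.39 = 1.755, λ₂ = 4.5×0.61 = 2.745
Station 1: ρ₁ = 1.755/7.0 = 0.2507, L₁ = ρ₁/(1-ρ₁) = 0.2507/(1-0.2507) = 0.3346
Station 2: ρ₂ = 2.745/8.3 = 0.3307, L₂ = ρ₂/(1-ρ₂) = 0.3307/(1-0.3307) = 0.4941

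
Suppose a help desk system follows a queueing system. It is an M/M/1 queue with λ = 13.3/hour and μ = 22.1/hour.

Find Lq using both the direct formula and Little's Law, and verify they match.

Method 1 (direct): Lq = λ²/(μ(μ-λ)) = 176.89/(22.1 × 8.80) = 0.9096

Method 2 (Little's Law):
W = 1/(μ-λ) = 1/8.80 = 0.11364
Wq = W - 1/μ = 0.11364 - 0.045249 = 0.06839
Lq = λWq = 13.3 × 0.06839 = 0.9096 ✔ (matches Method 1)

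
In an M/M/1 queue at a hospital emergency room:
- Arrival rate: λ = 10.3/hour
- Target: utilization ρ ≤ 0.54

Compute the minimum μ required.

ρ = λ/μ, so μ = λ/ρ
μ ≥ 10.3/0.54 = 19.0741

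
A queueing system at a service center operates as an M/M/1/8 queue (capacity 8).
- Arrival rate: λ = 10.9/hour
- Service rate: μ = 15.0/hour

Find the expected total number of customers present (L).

ρ = λ/μ = 10.9/15.0 = 0.72667
P₀ = (1-ρ)/(1-ρ^(K+1)) = (1-0.72667)/(1-0.72667^9) = 0.2733/0.9435 = 0.2897
P_K = P₀×ρ^K = 0.2897 × 0.72667^8 = 0.2897 × 0.07775 = 0.02252
L = ρ[1 - (K+1)ρ^K + Kρ^(K+1)] / [(1-ρ)(1-ρ^(K+1))]
L = 0.72667 × (1 - 9×0.077750 + 8×0.056498) / ((1 - 0.72667) × (1 - 0.056498)) = 2.1196 customers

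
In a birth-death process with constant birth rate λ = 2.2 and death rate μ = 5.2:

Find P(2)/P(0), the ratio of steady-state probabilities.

For constant rates: P(n)/P(0) = (λ/μ)^n
P(2)/P(0) = (2.2/5.2)^2 = 0.4231^2 = 0.1790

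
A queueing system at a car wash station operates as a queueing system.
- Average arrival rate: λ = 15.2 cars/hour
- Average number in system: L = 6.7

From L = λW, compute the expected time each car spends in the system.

Little's Law: L = λW, so W = L/λ
W = 6.7/15.2 = 0.4408 hours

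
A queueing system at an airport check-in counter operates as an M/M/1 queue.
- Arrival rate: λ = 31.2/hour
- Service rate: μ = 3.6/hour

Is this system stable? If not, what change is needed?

Stability requires ρ = λ/(cμ) < 1
ρ = 31.2/(1 × 3.6) = 31.2/3.60 = 8.6667
Since 8.6667 ≥ 1, the system is UNSTABLE.
Queue grows without bound. Need μ > λ = 31.2.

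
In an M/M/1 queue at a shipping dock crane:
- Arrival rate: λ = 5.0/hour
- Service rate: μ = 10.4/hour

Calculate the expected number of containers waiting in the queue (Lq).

ρ = λ/μ = 5.0/10.4 = 0.4808
For M/M/1: Lq = λ²/(μ(μ-λ))
Lq = 25.00/(10.4 × 5.40)
Lq = 0.4452 containers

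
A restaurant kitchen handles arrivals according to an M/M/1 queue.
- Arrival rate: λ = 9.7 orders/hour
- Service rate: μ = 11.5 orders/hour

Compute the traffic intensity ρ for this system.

Server utilization: ρ = λ/μ
ρ = 9.7/11.5 = 0.8435
The server is busy 84.35% of the time.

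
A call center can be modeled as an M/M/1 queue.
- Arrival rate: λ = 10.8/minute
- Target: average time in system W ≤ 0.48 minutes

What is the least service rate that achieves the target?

For M/M/1: W = 1/(μ-λ)
Need W ≤ 0.48, so 1/(μ-λ) ≤ 0.48
μ - λ ≥ 1/0.48 = 2.0833
μ ≥ 10.8 + 2.0833 = 12.8833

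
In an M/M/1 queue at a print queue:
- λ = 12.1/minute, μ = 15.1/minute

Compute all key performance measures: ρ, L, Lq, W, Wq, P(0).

Step 1: ρ = λ/μ = 12.1/15.1 = 0.8013
Step 2: L = λ/(μ-λ) = 12.1/3.00 = 4.0333
Step 3: Lq = λ²/(μ(μ-λ)) = 146.41/(15.1×3.00) = 3.2320
Step 4: W = 1/(μ-λ) = 1/3.00 = 0.33333
Step 5: Wq = λ/(μ(μ-λ)) = 12.1/(15.1×3.00) = 0.2671
Step 6: P(0) = 1-ρ = 0.1987
Verify: L = λW = 12.1×0.33333 = 4.0333 ✔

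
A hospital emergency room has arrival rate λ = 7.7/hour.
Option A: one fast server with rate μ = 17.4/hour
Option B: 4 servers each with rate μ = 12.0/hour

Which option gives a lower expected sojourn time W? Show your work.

Option A: single server μ = 17.4 (M/M/1)
  ρ_A = 7.7/17.4 = 0.4425
  W_A = 1/(μ-λ) = 1/(17.4-7.7) = 1/9.70 = 0.1031

Option B: 4 servers μ = 12.0 (M/M/4)
  ρ_B = λ/(cμ) = 7.7/(4×12.0) = 0.1604
  Offered load a = λ/μ = cρ = 7.7/12.0 = 0.6417
  P₀ = [ Σₙ₌₀^3 aⁿ/n! + a^4/(4!(1-ρ)) ]⁻¹
  Σ = a^0/0! + a^1/1! + a^2/2! + a^3/3! = 1.0000 + 0.6417 + 0.2059 + 0.04403 = 1.8916
  a^4/(4!(1-ρ)) = 0.16953/(24 × 0.83958) = 0.008413
  P₀ = 1/(1.8916 + 0.008413) = 0.5263
  Lq = P₀·a^4·ρ / (4!(1-ρ)²) = 0.52632 × 0.16953 × 0.16042 / (24 × 0.70490) = 0.0008461
  Wq_B = Lq/λ = 0.0008461/7.7 = 0.0001099
  W_B = Wq_B + 1/μ = 0.0001099 + 0.08333 = 0.08344

Since W_B = 0.08344 < W_A = 0.1031, Option B (multiple servers) has the shorter time in system.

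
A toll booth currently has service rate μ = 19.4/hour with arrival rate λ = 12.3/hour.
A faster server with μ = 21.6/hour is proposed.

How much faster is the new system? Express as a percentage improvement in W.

System 1: ρ₁ = 12.3/19.4 = 0.6340, W₁ = 1/(19.4-12.3) = 0.14085
System 2: ρ₂ = 12.3/21.6 = 0.5694, W₂ = 1/(21.6-12.3) = 0.10753
Improvement: (W₁-W₂)/W₁ = (0.14085-0.10753)/0.14085 = 23.66%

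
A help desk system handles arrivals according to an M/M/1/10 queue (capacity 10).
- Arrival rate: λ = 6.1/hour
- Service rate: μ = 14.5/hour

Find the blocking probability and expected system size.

ρ = λ/μ = 6.1/14.5 = 0.42069
P₀ = (1-ρ)/(1-ρ^(K+1)) = (1-0.42069)/(1-0.42069^11) = 0.5793/0.9999 = 0.5794
P_K = P₀×ρ^K = 0.5794 × 0.42069^10 = 0.5794 × 0.0001736 = 0.0001006
Blocking probability P_10 = 0.0001006 (0.01006%)
L = ρ[1 - (K+1)ρ^K + Kρ^(K+1)] / [(1-ρ)(1-ρ^(K+1))]
L = 0.42069 × (1 - 11×0.0001736 + 10×0.00007304) / ((1 - 0.42069) × (1 - 0.00007304)) = 0.7254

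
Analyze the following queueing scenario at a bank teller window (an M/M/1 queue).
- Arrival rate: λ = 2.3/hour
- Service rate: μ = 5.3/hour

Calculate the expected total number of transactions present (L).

ρ = λ/μ = 2.3/5.3 = 0.4340
For M/M/1: L = λ/(μ-λ)
L = 2.3/(5.3-2.3) = 2.3/3.00
L = 0.7667 transactions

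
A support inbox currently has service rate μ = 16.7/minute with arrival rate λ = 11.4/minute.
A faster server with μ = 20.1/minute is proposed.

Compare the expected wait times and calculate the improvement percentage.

System 1: ρ₁ = 11.4/16.7 = 0.6826, W₁ = 1/(16.7-11.4) = 0.18868
System 2: ρ₂ = 11.4/20.1 = 0.5672, W₂ = 1/(20.1-11.4) = 0.11494
Improvement: (W₁-W₂)/W₁ = (0.18868-0.11494)/0.18868 = 39.08%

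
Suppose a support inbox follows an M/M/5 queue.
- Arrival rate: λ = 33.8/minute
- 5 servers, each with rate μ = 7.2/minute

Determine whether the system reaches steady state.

Stability requires ρ = λ/(cμ) < 1
ρ = 33.8/(5 × 7.2) = 33.8/36.00 = 0.9389
Since 0.9389 < 1, the system is STABLE.
The servers are busy 93.89% of the time.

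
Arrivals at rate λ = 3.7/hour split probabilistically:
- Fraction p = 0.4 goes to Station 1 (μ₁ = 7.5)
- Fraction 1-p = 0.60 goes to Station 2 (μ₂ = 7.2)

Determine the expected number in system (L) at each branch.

Effective rates: λ₁ = 3.7×0.4 = 1.48, λ₂ = 3.7×0.60 = 2.22
Station 1: ρ₁ = 1.48/7.5 = 0.1973, L₁ = ρ₁/(1-ρ₁) = 0.1973/(1-0.1973) = 0.2458
Station 2: ρ₂ = 2.22/7.2 = 0.30833, L₂ = ρ₂/(1-ρ₂) = 0.30833/(1-0.30833) = 0.4458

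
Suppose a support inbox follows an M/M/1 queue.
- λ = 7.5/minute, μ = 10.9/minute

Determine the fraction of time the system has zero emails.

ρ = λ/μ = 7.5/10.9 = 0.6881
P(0) = 1 - ρ = 1 - 0.6881 = 0.3119
The server is idle 31.19% of the time.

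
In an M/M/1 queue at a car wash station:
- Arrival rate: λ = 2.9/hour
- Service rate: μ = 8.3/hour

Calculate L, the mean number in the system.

ρ = λ/μ = 2.9/8.3 = 0.3494
For M/M/1: L = λ/(μ-λ)
L = 2.9/(8.3-2.9) = 2.9/5.40
L = 0.5370 cars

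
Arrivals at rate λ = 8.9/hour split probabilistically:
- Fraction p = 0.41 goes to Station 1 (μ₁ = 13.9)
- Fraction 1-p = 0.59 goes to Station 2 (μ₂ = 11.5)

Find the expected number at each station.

Effective rates: λ₁ = 8.9×0.41 = 3.649, λ₂ = 8.9×0.59 = 5.251
Station 1: ρ₁ = 3.649/13.9 = 0.26252, L₁ = ρ₁/(1-ρ₁) = 0.26252/(1-0.26252) = 0.3560
Station 2: ρ₂ = 5.251/11.5 = 0.4566, L₂ = ρ₂/(1-ρ₂) = 0.4566/(1-0.4566) = 0.8403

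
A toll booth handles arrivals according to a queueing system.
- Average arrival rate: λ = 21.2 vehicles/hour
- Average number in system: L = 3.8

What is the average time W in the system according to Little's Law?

Little's Law: L = λW, so W = L/λ
W = 3.8/21.2 = 0.1792 hours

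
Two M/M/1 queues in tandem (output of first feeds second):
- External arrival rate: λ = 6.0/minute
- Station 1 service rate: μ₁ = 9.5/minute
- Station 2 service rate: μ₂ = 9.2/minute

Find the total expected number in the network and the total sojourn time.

By Jackson's theorem, each station behaves as independent M/M/1.
Station 1: ρ₁ = 6.0/9.5 = 0.6316, L₁ = ρ₁/(1-ρ₁) = λ/(μ₁-λ) = 6.0/3.50 = 1.7143
Station 2: ρ₂ = 6.0/9.2 = 0.6522, L₂ = ρ₂/(1-ρ₂) = λ/(μ₂-λ) = 6.0/3.20 = 1.8750
Total: L = L₁ + L₂ = 1.7143 + 1.8750 = 3.5893
W = L/λ = 3.5893/6.0 = 0.5982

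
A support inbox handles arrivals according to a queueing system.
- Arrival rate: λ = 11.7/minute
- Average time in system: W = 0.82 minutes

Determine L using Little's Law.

Little's Law: L = λW
L = 11.7 × 0.82 = 9.5940 emails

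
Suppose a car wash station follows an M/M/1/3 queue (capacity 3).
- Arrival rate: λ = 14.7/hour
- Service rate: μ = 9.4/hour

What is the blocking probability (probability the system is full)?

ρ = λ/μ = 14.7/9.4 = 1.5638
P₀ = (1-ρ)/(1-ρ^(K+1)) = (1-1.5638)/(1-1.5638^4) = -0.5638/-4.9803 = 0.1132
P_K = P₀×ρ^K = 0.1132 × 1.5638^3 = 0.1132 × 3.8242 = 0.4329
Blocking probability = 43.29%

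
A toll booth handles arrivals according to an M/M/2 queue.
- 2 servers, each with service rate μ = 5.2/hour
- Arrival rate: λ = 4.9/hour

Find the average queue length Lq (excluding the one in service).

Traffic intensity: ρ = λ/(cμ) = 4.9/(2×5.2) = 0.4712
Since ρ = 0.4712 < 1, system is stable.
Offered load a = λ/μ = cρ = 4.9/5.2 = 0.9423
P₀ = [ Σₙ₌₀^1 aⁿ/n! + a^2/(2!(1-ρ)) ]⁻¹
Σ = a^0/0! + a^1/1! = 1.0000 + 0.9423 = 1.9423
a^2/(2!(1-ρ)) = 0.8879/(2 × 0.5288) = 0.8395
P₀ = 1/(1.9423 + 0.8395) = 0.3595
Lq = P₀·a^2·ρ / (2!(1-ρ)²) = 0.3595 × 0.8879 × 0.4712 / (2 × 0.2797) = 0.2689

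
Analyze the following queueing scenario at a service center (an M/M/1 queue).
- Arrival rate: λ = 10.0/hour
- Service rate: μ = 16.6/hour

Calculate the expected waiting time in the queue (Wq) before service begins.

First, compute utilization: ρ = λ/μ = 10.0/16.6 = 0.6024
For M/M/1: Wq = λ/(μ(μ-λ))
Wq = 10.0/(16.6 × (16.6-10.0))
Wq = 10.0/(16.6 × 6.60)
Wq = 0.09127 hours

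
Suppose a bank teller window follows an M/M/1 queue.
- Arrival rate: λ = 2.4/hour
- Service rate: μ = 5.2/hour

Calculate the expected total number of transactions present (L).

ρ = λ/μ = 2.4/5.2 = 0.4615
For M/M/1: L = λ/(μ-λ)
L = 2.4/(5.2-2.4) = 2.4/2.80
L = 0.8571 transactions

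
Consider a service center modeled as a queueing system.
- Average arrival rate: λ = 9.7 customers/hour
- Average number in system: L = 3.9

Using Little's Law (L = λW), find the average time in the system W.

Little's Law: L = λW, so W = L/λ
W = 3.9/9.7 = 0.4021 hours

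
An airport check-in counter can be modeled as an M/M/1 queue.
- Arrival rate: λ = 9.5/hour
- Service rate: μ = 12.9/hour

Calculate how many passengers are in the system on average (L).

ρ = λ/μ = 9.5/12.9 = 0.7364
For M/M/1: L = λ/(μ-λ)
L = 9.5/(12.9-9.5) = 9.5/3.40
L = 2.7941 passengers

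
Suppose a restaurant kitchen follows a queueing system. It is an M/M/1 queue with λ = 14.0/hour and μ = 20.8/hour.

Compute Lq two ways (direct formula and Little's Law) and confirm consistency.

Method 1 (direct): Lq = λ²/(μ(μ-λ)) = 196.00/(20.8 × 6.80) = 1.3857

Method 2 (Little's Law):
W = 1/(μ-λ) = 1/6.80 = 0.14706
Wq = W - 1/μ = 0.14706 - 0.048077 = 0.09898
Lq = λWq = 14.0 × 0.09898 = 1.3857 ✔ (matches Method 1)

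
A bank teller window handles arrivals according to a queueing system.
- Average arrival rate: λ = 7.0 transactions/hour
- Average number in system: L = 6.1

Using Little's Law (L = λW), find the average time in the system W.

Little's Law: L = λW, so W = L/λ
W = 6.1/7.0 = 0.8714 hours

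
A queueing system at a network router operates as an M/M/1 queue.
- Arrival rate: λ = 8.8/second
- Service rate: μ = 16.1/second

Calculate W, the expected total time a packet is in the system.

First, compute utilization: ρ = λ/μ = 8.8/16.1 = 0.5466
For M/M/1: W = 1/(μ-λ)
W = 1/(16.1-8.8) = 1/7.30
W = 0.1370 seconds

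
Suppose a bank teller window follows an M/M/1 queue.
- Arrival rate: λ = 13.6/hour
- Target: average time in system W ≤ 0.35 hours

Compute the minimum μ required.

For M/M/1: W = 1/(μ-λ)
Need W ≤ 0.35, so 1/(μ-λ) ≤ 0.35
μ - λ ≥ 1/0.35 = 2.8571
μ ≥ 13.6 + 2.8571 = 16.4571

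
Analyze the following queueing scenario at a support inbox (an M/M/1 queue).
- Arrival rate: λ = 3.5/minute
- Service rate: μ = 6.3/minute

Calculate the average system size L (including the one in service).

ρ = λ/μ = 3.5/6.3 = 0.5556
For M/M/1: L = λ/(μ-λ)
L = 3.5/(6.3-3.5) = 3.5/2.80
L = 1.2500 emails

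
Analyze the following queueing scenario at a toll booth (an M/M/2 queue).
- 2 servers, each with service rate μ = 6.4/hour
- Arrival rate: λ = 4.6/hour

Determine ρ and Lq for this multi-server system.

Traffic intensity: ρ = λ/(cμ) = 4.6/(2×6.4) = 0.3594
Since ρ = 0.3594 < 1, system is stable.
Offered load a = λ/μ = cρ = 4.6/6.4 = 0.7187
P₀ = [ Σₙ₌₀^1 aⁿ/n! + a^2/(2!(1-ρ)) ]⁻¹
Σ = a^0/0! + a^1/1! = 1.0000 + 0.71875 = 1.7188
a^2/(2!(1-ρ)) = 0.5166/(2 × 0.6406) = 0.4032
P₀ = 1/(1.7188 + 0.4032) = 0.4713
Lq = P₀·a^2·ρ / (2!(1-ρ)²) = 0.4713 × 0.5166 × 0.3594 / (2 × 0.4104) = 0.1066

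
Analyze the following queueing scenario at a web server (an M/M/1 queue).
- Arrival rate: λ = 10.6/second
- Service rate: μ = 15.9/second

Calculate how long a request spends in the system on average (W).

First, compute utilization: ρ = λ/μ = 10.6/15.9 = 0.6667
For M/M/1: W = 1/(μ-λ)
W = 1/(15.9-10.6) = 1/5.30
W = 0.1887 seconds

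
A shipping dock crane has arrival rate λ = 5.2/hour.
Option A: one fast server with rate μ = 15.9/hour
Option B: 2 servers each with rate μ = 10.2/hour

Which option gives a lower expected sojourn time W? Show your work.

Option A: single server μ = 15.9 (M/M/1)
  ρ_A = 5.2/15.9 = 0.3270
  W_A = 1/(μ-λ) = 1/(15.9-5.2) = 1/10.70 = 0.09346

Option B: 2 servers μ = 10.2 (M/M/2)
  ρ_B = λ/(cμ) = 5.2/(2×10.2) = 0.2549
  Offered load a = λ/μ = cρ = 5.2/10.2 = 0.5098
  P₀ = [ Σₙ₌₀^1 aⁿ/n! + a^2/(2!(1-ρ)) ]⁻¹
  Σ = a^0/0! + a^1/1! = 1.0000 + 0.5098 = 1.5098
  a^2/(2!(1-ρ)) = 0.2599/(2 × 0.7451) = 0.1744
  P₀ = 1/(1.5098 + 0.1744) = 0.5938
  Lq = P₀·a^2·ρ / (2!(1-ρ)²) = 0.5938 × 0.2599 × 0.2549 / (2 × 0.5552) = 0.03543
  Wq_B = Lq/λ = 0.03543/5.2 = 0.006813
  W_B = Wq_B + 1/μ = 0.006813 + 0.09804 = 0.1049

Since W_A = 0.09346 < W_B = 0.1049, Option A (single fast server) has the shorter time in system.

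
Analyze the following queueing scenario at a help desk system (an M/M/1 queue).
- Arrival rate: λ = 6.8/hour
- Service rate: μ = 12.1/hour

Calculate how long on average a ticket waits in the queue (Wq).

First, compute utilization: ρ = λ/μ = 6.8/12.1 = 0.5620
For M/M/1: Wq = λ/(μ(μ-λ))
Wq = 6.8/(12.1 × (12.1-6.8))
Wq = 6.8/(12.1 × 5.30)
Wq = 0.1060 hours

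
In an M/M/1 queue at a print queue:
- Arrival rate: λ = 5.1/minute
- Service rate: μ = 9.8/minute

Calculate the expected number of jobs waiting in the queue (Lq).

ρ = λ/μ = 5.1/9.8 = 0.5204
For M/M/1: Lq = λ²/(μ(μ-λ))
Lq = 26.01/(9.8 × 4.70)
Lq = 0.5647 jobs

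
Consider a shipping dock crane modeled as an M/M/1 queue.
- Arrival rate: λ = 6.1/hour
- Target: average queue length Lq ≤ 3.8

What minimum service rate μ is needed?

For M/M/1: Lq = λ²/(μ(μ-λ))
Need Lq ≤ 3.8, i.e. μ(μ-λ) ≥ λ²/3.8
μ² - 6.1μ - 37.21/3.8 ≥ 0  →  μ² - 6.1μ - 9.7921 ≥ 0
Quadratic formula (positive root): μ = [λ + √(λ² + 4×9.7921)]/2
Discriminant: 37.21 + 4×9.7921 = 76.3784, √76.3784 = 8.7395
μ ≥ (6.1 + 8.7395)/2 = 7.4197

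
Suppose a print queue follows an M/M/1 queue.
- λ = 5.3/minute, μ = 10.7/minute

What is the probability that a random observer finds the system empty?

ρ = λ/μ = 5.3/10.7 = 0.4953
P(0) = 1 - ρ = 1 - 0.4953 = 0.5047
The server is idle 50.47% of the time.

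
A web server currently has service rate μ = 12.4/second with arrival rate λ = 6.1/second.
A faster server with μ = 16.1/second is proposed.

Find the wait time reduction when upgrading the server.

System 1: ρ₁ = 6.1/12.4 = 0.4919, W₁ = 1/(12.4-6.1) = 0.15873
System 2: ρ₂ = 6.1/16.1 = 0.3789, W₂ = 1/(16.1-6.1) = 0.10000
Improvement: (W₁-W₂)/W₁ = (0.15873-0.10000)/0.15873 = 37.00%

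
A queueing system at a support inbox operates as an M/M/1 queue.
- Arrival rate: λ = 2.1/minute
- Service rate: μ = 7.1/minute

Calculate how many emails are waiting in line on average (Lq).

ρ = λ/μ = 2.1/7.1 = 0.2958
For M/M/1: Lq = λ²/(μ(μ-λ))
Lq = 4.41/(7.1 × 5.00)
Lq = 0.1242 emails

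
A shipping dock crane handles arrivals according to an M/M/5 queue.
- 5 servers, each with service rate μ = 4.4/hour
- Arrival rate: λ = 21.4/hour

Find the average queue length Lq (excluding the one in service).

Traffic intensity: ρ = λ/(cμ) = 21.4/(5×4.4) = 0.9727
Since ρ = 0.9727 < 1, system is stable.
Offered load a = λ/μ = cρ = 21.4/4.4 = 4.8636
P₀ = [ Σₙ₌₀^4 aⁿ/n! + a^5/(5!(1-ρ)) ]⁻¹
Σ = a^0/0! + a^1/1! + a^2/2! + a^3/3! + a^4/4! = 1.000000 + 4.863636 + 11.82748 + 19.17485 + 23.31488 = 60.1808
a^5/(5!(1-ρ)) = 2721.4821/(120 × 0.027272727) = 831.5640
P₀ = 1/(60.1808 + 831.5640) = 0.001121
Lq = P₀·a^5·ρ / (5!(1-ρ)²) = 0.001121397 × 2721.4821 × 0.9727273 / (120 × 0.0007438017) = 33.2596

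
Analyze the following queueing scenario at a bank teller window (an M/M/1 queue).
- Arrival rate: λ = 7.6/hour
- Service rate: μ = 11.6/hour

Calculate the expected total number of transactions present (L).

ρ = λ/μ = 7.6/11.6 = 0.6552
For M/M/1: L = λ/(μ-λ)
L = 7.6/(11.6-7.6) = 7.6/4.00
L = 1.9000 transactions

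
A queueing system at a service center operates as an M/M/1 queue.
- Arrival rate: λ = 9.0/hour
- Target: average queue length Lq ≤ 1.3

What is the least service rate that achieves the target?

For M/M/1: Lq = λ²/(μ(μ-λ))
Need Lq ≤ 1.3, i.e. μ(μ-λ) ≥ λ²/1.3
μ² - 9.0μ - 81.00/1.3 ≥ 0  →  μ² - 9.0μ - 62.3077 ≥ 0
Quadratic formula (positive root): μ = [λ + √(λ² + 4×62.3077)]/2
Discriminant: 81.00 + 4×62.3077 = 330.2308, √330.2308 = 18.1723
μ ≥ (9.0 + 18.1723)/2 = 13.5861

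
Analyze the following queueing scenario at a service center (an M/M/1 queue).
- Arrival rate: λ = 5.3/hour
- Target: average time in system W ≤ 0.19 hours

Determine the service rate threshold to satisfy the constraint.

For M/M/1: W = 1/(μ-λ)
Need W ≤ 0.19, so 1/(μ-λ) ≤ 0.19
μ - λ ≥ 1/0.19 = 5.2632
μ ≥ 5.3 + 5.2632 = 10.5632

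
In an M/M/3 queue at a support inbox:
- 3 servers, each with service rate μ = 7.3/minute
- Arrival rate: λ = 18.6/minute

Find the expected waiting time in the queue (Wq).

Traffic intensity: ρ = λ/(cμ) = 18.6/(3×7.3) = 0.8493
Since ρ = 0.8493 < 1, system is stable.
Offered load a = λ/μ = cρ = 18.6/7.3 = 2.5479
P₀ = [ Σₙ₌₀^2 aⁿ/n! + a^3/(3!(1-ρ)) ]⁻¹
Σ = a^0/0! + a^1/1! + a^2/2! = 1.00000 + 2.54795 + 3.24601 = 6.7940
a^3/(3!(1-ρ)) = 16.5413/(6 × 0.150685) = 18.2957
P₀ = 1/(6.7940 + 18.2957) = 0.03986
Lq = P₀·a^3·ρ / (3!(1-ρ)²) = 0.039857 × 16.5413 × 0.84932 / (6 × 0.022706) = 4.1101
Wq = Lq/λ = 4.1101/18.6 = 0.2210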